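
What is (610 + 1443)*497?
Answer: 1020341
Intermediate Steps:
(610 + 1443)*497 = 2053*497 = 1020341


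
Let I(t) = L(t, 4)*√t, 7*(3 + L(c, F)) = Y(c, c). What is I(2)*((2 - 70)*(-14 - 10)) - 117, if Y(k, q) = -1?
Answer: -117 - 35904*√2/7 ≈ -7370.7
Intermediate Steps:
L(c, F) = -22/7 (L(c, F) = -3 + (⅐)*(-1) = -3 - ⅐ = -22/7)
I(t) = -22*√t/7
I(2)*((2 - 70)*(-14 - 10)) - 117 = (-22*√2/7)*((2 - 70)*(-14 - 10)) - 117 = (-22*√2/7)*(-68*(-24)) - 117 = -22*√2/7*1632 - 117 = -35904*√2/7 - 117 = -117 - 35904*√2/7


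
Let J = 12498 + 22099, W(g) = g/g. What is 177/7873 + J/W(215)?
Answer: 272382358/7873 ≈ 34597.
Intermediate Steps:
W(g) = 1
J = 34597
177/7873 + J/W(215) = 177/7873 + 34597/1 = 177*(1/7873) + 34597*1 = 177/7873 + 34597 = 272382358/7873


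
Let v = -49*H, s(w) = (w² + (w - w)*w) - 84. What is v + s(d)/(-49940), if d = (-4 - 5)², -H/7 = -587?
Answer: -10054976017/49940 ≈ -2.0134e+5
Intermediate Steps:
H = 4109 (H = -7*(-587) = 4109)
d = 81 (d = (-9)² = 81)
s(w) = -84 + w² (s(w) = (w² + 0*w) - 84 = (w² + 0) - 84 = w² - 84 = -84 + w²)
v = -201341 (v = -49*4109 = -201341)
v + s(d)/(-49940) = -201341 + (-84 + 81²)/(-49940) = -201341 + (-84 + 6561)*(-1/49940) = -201341 + 6477*(-1/49940) = -201341 - 6477/49940 = -10054976017/49940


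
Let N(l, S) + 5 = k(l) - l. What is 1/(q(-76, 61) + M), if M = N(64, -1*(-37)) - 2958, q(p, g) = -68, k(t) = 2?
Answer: -1/3093 ≈ -0.00032331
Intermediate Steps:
N(l, S) = -3 - l (N(l, S) = -5 + (2 - l) = -3 - l)
M = -3025 (M = (-3 - 1*64) - 2958 = (-3 - 64) - 2958 = -67 - 2958 = -3025)
1/(q(-76, 61) + M) = 1/(-68 - 3025) = 1/(-3093) = -1/3093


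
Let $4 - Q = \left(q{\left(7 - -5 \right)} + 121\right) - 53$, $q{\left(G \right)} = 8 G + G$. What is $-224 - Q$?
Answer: $-52$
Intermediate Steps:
$q{\left(G \right)} = 9 G$
$Q = -172$ ($Q = 4 - \left(\left(9 \left(7 - -5\right) + 121\right) - 53\right) = 4 - \left(\left(9 \left(7 + 5\right) + 121\right) - 53\right) = 4 - \left(\left(9 \cdot 12 + 121\right) - 53\right) = 4 - \left(\left(108 + 121\right) - 53\right) = 4 - \left(229 - 53\right) = 4 - 176 = -172$)
$-224 - Q = -224 - -172 = -224 + 172 = -52$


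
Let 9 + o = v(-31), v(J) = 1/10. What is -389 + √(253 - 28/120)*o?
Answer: -389 - 89*√227490/300 ≈ -530.50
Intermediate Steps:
v(J) = ⅒
o = -89/10 (o = -9 + ⅒ = -89/10 ≈ -8.9000)
-389 + √(253 - 28/120)*o = -389 + √(253 - 28/120)*(-89/10) = -389 + √(253 - 28*1/120)*(-89/10) = -389 + √(253 - 7/30)*(-89/10) = -389 + √(7583/30)*(-89/10) = -389 + (√227490/30)*(-89/10) = -389 - 89*√227490/300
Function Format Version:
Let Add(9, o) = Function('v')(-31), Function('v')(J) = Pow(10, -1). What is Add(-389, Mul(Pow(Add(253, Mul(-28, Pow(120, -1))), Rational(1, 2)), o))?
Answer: Add(-389, Mul(Rational(-89, 300), Pow(227490, Rational(1, 2)))) ≈ -530.50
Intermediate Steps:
Function('v')(J) = Rational(1, 10)
o = Rational(-89, 10) (o = Add(-9, Rational(1, 10)) = Rational(-89, 10) ≈ -8.9000)
Add(-389, Mul(Pow(Add(253, Mul(-28, Pow(120, -1))), Rational(1, 2)), o)) = Add(-389, Mul(Pow(Add(253, Mul(-28, Pow(120, -1))), Rational(1, 2)), Rational(-89, 10))) = Add(-389, Mul(Pow(Add(253, Mul(-28, Rational(1, 120))), Rational(1, 2)), Rational(-89, 10))) = Add(-389, Mul(Pow(Add(253, Rational(-7, 30)), Rational(1, 2)), Rational(-89, 10))) = Add(-389, Mul(Pow(Rational(7583, 30), Rational(1, 2)), Rational(-89, 10))) = Add(-389, Mul(Mul(Rational(1, 30), Pow(227490, Rational(1, 2))), Rational(-89, 10))) = Add(-389, Mul(Rational(-89, 300), Pow(227490, Rational(1, 2))))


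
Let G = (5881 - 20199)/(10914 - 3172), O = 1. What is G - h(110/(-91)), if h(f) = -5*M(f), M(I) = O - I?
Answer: 462698/50323 ≈ 9.1946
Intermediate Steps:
M(I) = 1 - I
h(f) = -5 + 5*f (h(f) = -5*(1 - f) = -5 + 5*f)
G = -7159/3871 (G = -14318/7742 = -14318*1/7742 = -7159/3871 ≈ -1.8494)
G - h(110/(-91)) = -7159/3871 - (-5 + 5*(110/(-91))) = -7159/3871 - (-5 + 5*(110*(-1/91))) = -7159/3871 - (-5 + 5*(-110/91)) = -7159/3871 - (-5 - 550/91) = -7159/3871 - 1*(-1005/91) = -7159/3871 + 1005/91 = 462698/50323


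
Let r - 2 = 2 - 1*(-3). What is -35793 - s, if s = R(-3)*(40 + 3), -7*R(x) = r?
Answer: -35750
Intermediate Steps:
r = 7 (r = 2 + (2 - 1*(-3)) = 2 + (2 + 3) = 2 + 5 = 7)
R(x) = -1 (R(x) = -⅐*7 = -1)
s = -43 (s = -(40 + 3) = -1*43 = -43)
-35793 - s = -35793 - 1*(-43) = -35793 + 43 = -35750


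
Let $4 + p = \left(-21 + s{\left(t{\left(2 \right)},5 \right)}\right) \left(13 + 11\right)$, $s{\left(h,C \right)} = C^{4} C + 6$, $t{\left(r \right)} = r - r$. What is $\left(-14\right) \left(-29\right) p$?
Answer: $30302216$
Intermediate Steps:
$t{\left(r \right)} = 0$
$s{\left(h,C \right)} = 6 + C^{5}$ ($s{\left(h,C \right)} = C^{5} + 6 = 6 + C^{5}$)
$p = 74636$ ($p = -4 + \left(-21 + \left(6 + 5^{5}\right)\right) \left(13 + 11\right) = -4 + \left(-21 + \left(6 + 3125\right)\right) 24 = -4 + \left(-21 + 3131\right) 24 = -4 + 3110 \cdot 24 = -4 + 74640 = 74636$)
$\left(-14\right) \left(-29\right) p = \left(-14\right) \left(-29\right) 74636 = 406 \cdot 74636 = 30302216$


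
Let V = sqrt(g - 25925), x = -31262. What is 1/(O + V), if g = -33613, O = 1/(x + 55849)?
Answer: 24587/35991945637123 - 604520569*I*sqrt(59538)/35991945637123 ≈ 6.8312e-10 - 0.0040983*I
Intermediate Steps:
O = 1/24587 (O = 1/(-31262 + 55849) = 1/24587 ≈ 4.0672e-5)
V = I*sqrt(59538) (V = sqrt(-33613 - 25925) = sqrt(-59538) = I*sqrt(59538) ≈ 244.0*I)
1/(O + V) = 1/(1/24587 + I*sqrt(59538))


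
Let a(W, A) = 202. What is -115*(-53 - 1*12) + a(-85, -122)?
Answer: 7677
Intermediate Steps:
-115*(-53 - 1*12) + a(-85, -122) = -115*(-53 - 1*12) + 202 = -115*(-53 - 12) + 202 = -115*(-65) + 202 = 7475 + 202 = 7677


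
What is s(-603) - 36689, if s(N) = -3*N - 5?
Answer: -34885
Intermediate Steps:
s(N) = -5 - 3*N
s(-603) - 36689 = (-5 - 3*(-603)) - 36689 = (-5 + 1809) - 36689 = 1804 - 36689 = -34885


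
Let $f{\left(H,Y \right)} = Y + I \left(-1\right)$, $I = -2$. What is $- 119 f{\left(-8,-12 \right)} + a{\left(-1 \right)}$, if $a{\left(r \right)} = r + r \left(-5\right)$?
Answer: $1194$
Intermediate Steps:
$f{\left(H,Y \right)} = 2 + Y$ ($f{\left(H,Y \right)} = Y - -2 = Y + 2 = 2 + Y$)
$a{\left(r \right)} = - 4 r$ ($a{\left(r \right)} = r - 5 r = - 4 r$)
$- 119 f{\left(-8,-12 \right)} + a{\left(-1 \right)} = - 119 \left(2 - 12\right) - -4 = \left(-119\right) \left(-10\right) + 4 = 1190 + 4 = 1194$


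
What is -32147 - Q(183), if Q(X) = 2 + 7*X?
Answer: -33430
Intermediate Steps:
-32147 - Q(183) = -32147 - (2 + 7*183) = -32147 - (2 + 1281) = -32147 - 1*1283 = -32147 - 1283 = -33430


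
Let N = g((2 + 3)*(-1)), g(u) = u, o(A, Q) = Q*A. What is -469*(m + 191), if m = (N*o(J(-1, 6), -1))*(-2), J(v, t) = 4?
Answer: -70819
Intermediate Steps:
o(A, Q) = A*Q
N = -5 (N = (2 + 3)*(-1) = 5*(-1) = -5)
m = -40 (m = -20*(-1)*(-2) = -5*(-4)*(-2) = 20*(-2) = -40)
-469*(m + 191) = -469*(-40 + 191) = -469*151 = -70819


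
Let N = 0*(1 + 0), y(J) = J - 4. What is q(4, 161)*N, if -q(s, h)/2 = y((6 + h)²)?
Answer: 0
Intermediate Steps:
y(J) = -4 + J
q(s, h) = 8 - 2*(6 + h)² (q(s, h) = -2*(-4 + (6 + h)²) = 8 - 2*(6 + h)²)
N = 0 (N = 0*1 = 0)
q(4, 161)*N = (8 - 2*(6 + 161)²)*0 = (8 - 2*167²)*0 = (8 - 2*27889)*0 = (8 - 55778)*0 = -55770*0 = 0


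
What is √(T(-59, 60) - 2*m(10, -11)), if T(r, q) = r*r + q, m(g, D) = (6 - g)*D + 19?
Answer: √3415 ≈ 58.438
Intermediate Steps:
m(g, D) = 19 + D*(6 - g) (m(g, D) = D*(6 - g) + 19 = 19 + D*(6 - g))
T(r, q) = q + r² (T(r, q) = r² + q = q + r²)
√(T(-59, 60) - 2*m(10, -11)) = √((60 + (-59)²) - 2*(19 + 6*(-11) - 1*(-11)*10)) = √((60 + 3481) - 2*(19 - 66 + 110)) = √(3541 - 2*63) = √(3541 - 126) = √3415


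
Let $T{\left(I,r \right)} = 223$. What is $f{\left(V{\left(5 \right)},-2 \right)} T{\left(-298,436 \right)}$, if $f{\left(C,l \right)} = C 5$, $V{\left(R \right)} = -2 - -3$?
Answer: $1115$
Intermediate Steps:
$V{\left(R \right)} = 1$ ($V{\left(R \right)} = -2 + 3 = 1$)
$f{\left(C,l \right)} = 5 C$
$f{\left(V{\left(5 \right)},-2 \right)} T{\left(-298,436 \right)} = 5 \cdot 1 \cdot 223 = 5 \cdot 223 = 1115$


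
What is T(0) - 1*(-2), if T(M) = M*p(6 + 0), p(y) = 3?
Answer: 2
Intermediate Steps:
T(M) = 3*M (T(M) = M*3 = 3*M)
T(0) - 1*(-2) = 3*0 - 1*(-2) = 0 + 2 = 2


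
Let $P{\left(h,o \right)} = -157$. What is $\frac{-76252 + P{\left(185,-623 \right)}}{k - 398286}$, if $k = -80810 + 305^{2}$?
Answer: $\frac{76409}{386071} \approx 0.19791$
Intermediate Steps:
$k = 12215$ ($k = -80810 + 93025 = 12215$)
$\frac{-76252 + P{\left(185,-623 \right)}}{k - 398286} = \frac{-76252 - 157}{12215 - 398286} = - \frac{76409}{-386071} = \left(-76409\right) \left(- \frac{1}{386071}\right) = \frac{76409}{386071}$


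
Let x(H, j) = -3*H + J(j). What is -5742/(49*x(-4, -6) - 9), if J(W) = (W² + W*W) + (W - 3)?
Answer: -957/611 ≈ -1.5663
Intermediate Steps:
J(W) = -3 + W + 2*W² (J(W) = (W² + W²) + (-3 + W) = 2*W² + (-3 + W) = -3 + W + 2*W²)
x(H, j) = -3 + j - 3*H + 2*j² (x(H, j) = -3*H + (-3 + j + 2*j²) = -3 + j - 3*H + 2*j²)
-5742/(49*x(-4, -6) - 9) = -5742/(49*(-3 - 6 - 3*(-4) + 2*(-6)²) - 9) = -5742/(49*(-3 - 6 + 12 + 2*36) - 9) = -5742/(49*(-3 - 6 + 12 + 72) - 9) = -5742/(49*75 - 9) = -5742/(3675 - 9) = -5742/3666 = -5742*1/3666 = -957/611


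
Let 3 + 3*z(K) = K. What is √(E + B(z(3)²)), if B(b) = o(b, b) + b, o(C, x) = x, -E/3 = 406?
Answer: I*√1218 ≈ 34.9*I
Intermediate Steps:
E = -1218 (E = -3*406 = -1218)
z(K) = -1 + K/3
B(b) = 2*b (B(b) = b + b = 2*b)
√(E + B(z(3)²)) = √(-1218 + 2*(-1 + (⅓)*3)²) = √(-1218 + 2*(-1 + 1)²) = √(-1218 + 2*0²) = √(-1218 + 2*0) = √(-1218 + 0) = √(-1218) = I*√1218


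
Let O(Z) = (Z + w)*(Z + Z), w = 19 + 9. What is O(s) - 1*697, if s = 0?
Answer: -697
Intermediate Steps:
w = 28
O(Z) = 2*Z*(28 + Z) (O(Z) = (Z + 28)*(Z + Z) = (28 + Z)*(2*Z) = 2*Z*(28 + Z))
O(s) - 1*697 = 2*0*(28 + 0) - 1*697 = 2*0*28 - 697 = 0 - 697 = -697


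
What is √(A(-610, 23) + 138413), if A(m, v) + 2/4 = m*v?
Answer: √497530/2 ≈ 352.68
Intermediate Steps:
A(m, v) = -½ + m*v
√(A(-610, 23) + 138413) = √((-½ - 610*23) + 138413) = √((-½ - 14030) + 138413) = √(-28061/2 + 138413) = √(248765/2) = √497530/2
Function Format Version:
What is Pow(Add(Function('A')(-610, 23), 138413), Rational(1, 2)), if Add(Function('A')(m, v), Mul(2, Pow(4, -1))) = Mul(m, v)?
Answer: Mul(Rational(1, 2), Pow(497530, Rational(1, 2))) ≈ 352.68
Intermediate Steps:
Function('A')(m, v) = Add(Rational(-1, 2), Mul(m, v))
Pow(Add(Function('A')(-610, 23), 138413), Rational(1, 2)) = Pow(Add(Add(Rational(-1, 2), Mul(-610, 23)), 138413), Rational(1, 2)) = Pow(Add(Add(Rational(-1, 2), -14030), 138413), Rational(1, 2)) = Pow(Add(Rational(-28061, 2), 138413), Rational(1, 2)) = Pow(Rational(248765, 2), Rational(1, 2)) = Mul(Rational(1, 2), Pow(497530, Rational(1, 2)))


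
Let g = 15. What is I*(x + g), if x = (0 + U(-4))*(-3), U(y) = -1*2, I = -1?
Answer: -21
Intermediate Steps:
U(y) = -2
x = 6 (x = (0 - 2)*(-3) = -2*(-3) = 6)
I*(x + g) = -(6 + 15) = -1*21 = -21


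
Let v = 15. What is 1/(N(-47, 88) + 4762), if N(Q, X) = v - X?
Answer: 1/4689 ≈ 0.00021327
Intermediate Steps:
N(Q, X) = 15 - X
1/(N(-47, 88) + 4762) = 1/((15 - 1*88) + 4762) = 1/((15 - 88) + 4762) = 1/(-73 + 4762) = 1/4689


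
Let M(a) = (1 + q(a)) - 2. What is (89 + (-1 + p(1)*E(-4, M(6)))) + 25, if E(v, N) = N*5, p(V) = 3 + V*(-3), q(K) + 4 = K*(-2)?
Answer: 113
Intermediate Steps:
q(K) = -4 - 2*K (q(K) = -4 + K*(-2) = -4 - 2*K)
p(V) = 3 - 3*V
M(a) = -5 - 2*a (M(a) = (1 + (-4 - 2*a)) - 2 = (-3 - 2*a) - 2 = -5 - 2*a)
E(v, N) = 5*N
(89 + (-1 + p(1)*E(-4, M(6)))) + 25 = (89 + (-1 + (3 - 3*1)*(5*(-5 - 2*6)))) + 25 = (89 + (-1 + (3 - 3)*(5*(-5 - 12)))) + 25 = (89 + (-1 + 0*(5*(-17)))) + 25 = (89 + (-1 + 0*(-85))) + 25 = (89 + (-1 + 0)) + 25 = (89 - 1) + 25 = 88 + 25 = 113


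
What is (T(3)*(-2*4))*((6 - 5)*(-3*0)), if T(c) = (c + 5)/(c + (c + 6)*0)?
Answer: 0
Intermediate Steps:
T(c) = (5 + c)/c (T(c) = (5 + c)/(c + (6 + c)*0) = (5 + c)/(c + 0) = (5 + c)/c)
(T(3)*(-2*4))*((6 - 5)*(-3*0)) = (((5 + 3)/3)*(-2*4))*((6 - 5)*(-3*0)) = (((⅓)*8)*(-8))*(1*0) = ((8/3)*(-8))*0 = -64/3*0 = 0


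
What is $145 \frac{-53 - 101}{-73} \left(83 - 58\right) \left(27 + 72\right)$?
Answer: $\frac{55266750}{73} \approx 7.5708 \cdot 10^{5}$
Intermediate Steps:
$145 \frac{-53 - 101}{-73} \left(83 - 58\right) \left(27 + 72\right) = 145 \left(-53 - 101\right) \left(- \frac{1}{73}\right) 25 \cdot 99 = 145 \left(\left(-154\right) \left(- \frac{1}{73}\right)\right) 2475 = 145 \cdot \frac{154}{73} \cdot 2475 = \frac{22330}{73} \cdot 2475 = \frac{55266750}{73}$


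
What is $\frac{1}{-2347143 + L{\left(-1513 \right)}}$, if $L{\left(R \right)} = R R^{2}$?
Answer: $- \frac{1}{3465859840} \approx -2.8853 \cdot 10^{-10}$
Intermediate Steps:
$L{\left(R \right)} = R^{3}$
$\frac{1}{-2347143 + L{\left(-1513 \right)}} = \frac{1}{-2347143 + \left(-1513\right)^{3}} = \frac{1}{-2347143 - 3463512697} = \frac{1}{-3465859840} = - \frac{1}{3465859840}$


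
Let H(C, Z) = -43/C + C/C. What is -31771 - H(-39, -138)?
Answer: -1239151/39 ≈ -31773.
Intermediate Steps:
H(C, Z) = 1 - 43/C (H(C, Z) = -43/C + 1 = 1 - 43/C)
-31771 - H(-39, -138) = -31771 - (-43 - 39)/(-39) = -31771 - (-1)*(-82)/39 = -31771 - 1*82/39 = -31771 - 82/39 = -1239151/39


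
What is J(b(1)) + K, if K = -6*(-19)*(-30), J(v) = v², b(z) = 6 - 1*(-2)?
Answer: -3356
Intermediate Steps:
b(z) = 8 (b(z) = 6 + 2 = 8)
K = -3420 (K = 114*(-30) = -3420)
J(b(1)) + K = 8² - 3420 = 64 - 3420 = -3356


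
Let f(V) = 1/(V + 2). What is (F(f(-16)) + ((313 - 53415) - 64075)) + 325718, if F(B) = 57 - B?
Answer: 2920373/14 ≈ 2.0860e+5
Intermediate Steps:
f(V) = 1/(2 + V)
(F(f(-16)) + ((313 - 53415) - 64075)) + 325718 = ((57 - 1/(2 - 16)) + ((313 - 53415) - 64075)) + 325718 = ((57 - 1/(-14)) + (-53102 - 64075)) + 325718 = ((57 - 1*(-1/14)) - 117177) + 325718 = ((57 + 1/14) - 117177) + 325718 = (799/14 - 117177) + 325718 = -1639679/14 + 325718 = 2920373/14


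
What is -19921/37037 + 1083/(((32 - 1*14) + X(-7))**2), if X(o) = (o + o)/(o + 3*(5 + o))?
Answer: 504868165/207083968 ≈ 2.4380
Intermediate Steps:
X(o) = 2*o/(15 + 4*o) (X(o) = (2*o)/(o + (15 + 3*o)) = (2*o)/(15 + 4*o) = 2*o/(15 + 4*o))
-19921/37037 + 1083/(((32 - 1*14) + X(-7))**2) = -19921/37037 + 1083/(((32 - 1*14) + 2*(-7)/(15 + 4*(-7)))**2) = -19921*1/37037 + 1083/(((32 - 14) + 2*(-7)/(15 - 28))**2) = -1811/3367 + 1083/((18 + 2*(-7)/(-13))**2) = -1811/3367 + 1083/((18 + 2*(-7)*(-1/13))**2) = -1811/3367 + 1083/((18 + 14/13)**2) = -1811/3367 + 1083/((248/13)**2) = -1811/3367 + 1083/(61504/169) = -1811/3367 + 1083*(169/61504) = -1811/3367 + 183027/61504 = 504868165/207083968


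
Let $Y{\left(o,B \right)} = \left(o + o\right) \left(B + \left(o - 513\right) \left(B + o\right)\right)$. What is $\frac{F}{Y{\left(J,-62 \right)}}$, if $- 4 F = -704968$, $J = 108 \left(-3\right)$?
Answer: $- \frac{88121}{104658480} \approx -0.00084199$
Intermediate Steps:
$J = -324$
$F = 176242$ ($F = \left(- \frac{1}{4}\right) \left(-704968\right) = 176242$)
$Y{\left(o,B \right)} = 2 o \left(B + \left(-513 + o\right) \left(B + o\right)\right)$
$\frac{F}{Y{\left(J,-62 \right)}} = \frac{176242}{2 \left(-324\right) \left(\left(-324\right)^{2} - -166212 - -31744 - -20088\right)} = \frac{176242}{2 \left(-324\right) \left(104976 + 166212 + 31744 + 20088\right)} = \frac{176242}{2 \left(-324\right) 323020} = \frac{176242}{-209316960} = 176242 \left(- \frac{1}{209316960}\right) = - \frac{88121}{104658480}$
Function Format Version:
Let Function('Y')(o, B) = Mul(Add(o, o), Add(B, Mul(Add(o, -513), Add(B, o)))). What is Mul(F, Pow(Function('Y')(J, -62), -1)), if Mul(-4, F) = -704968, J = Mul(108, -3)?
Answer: Rational(-88121, 104658480) ≈ -0.00084199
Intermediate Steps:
J = -324
F = 176242 (F = Mul(Rational(-1, 4), -704968) = 176242)
Function('Y')(o, B) = Mul(2, o, Add(B, Mul(Add(-513, o), Add(B, o)))) (Function('Y')(o, B) = Mul(Mul(2, o), Add(B, Mul(Add(-513, o), Add(B, o)))) = Mul(2, o, Add(B, Mul(Add(-513, o), Add(B, o)))))
Mul(F, Pow(Function('Y')(J, -62), -1)) = Mul(176242, Pow(Mul(2, -324, Add(Pow(-324, 2), Mul(-513, -324), Mul(-512, -62), Mul(-62, -324))), -1)) = Mul(176242, Pow(Mul(2, -324, Add(104976, 166212, 31744, 20088)), -1)) = Mul(176242, Pow(Mul(2, -324, 323020), -1)) = Mul(176242, Pow(-209316960, -1)) = Mul(176242, Rational(-1, 209316960)) = Rational(-88121, 104658480)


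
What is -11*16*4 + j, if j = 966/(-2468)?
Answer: -869219/1234 ≈ -704.39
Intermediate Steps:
j = -483/1234 (j = 966*(-1/2468) = -483/1234 ≈ -0.39141)
-11*16*4 + j = -11*16*4 - 483/1234 = -176*4 - 483/1234 = -704 - 483/1234 = -869219/1234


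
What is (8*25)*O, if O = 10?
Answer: 2000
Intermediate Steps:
(8*25)*O = (8*25)*10 = 200*10 = 2000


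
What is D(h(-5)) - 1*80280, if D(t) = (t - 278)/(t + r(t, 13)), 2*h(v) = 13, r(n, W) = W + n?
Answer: -4175103/52 ≈ -80291.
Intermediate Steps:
h(v) = 13/2 (h(v) = (½)*13 = 13/2)
D(t) = (-278 + t)/(13 + 2*t) (D(t) = (t - 278)/(t + (13 + t)) = (-278 + t)/(13 + 2*t))
D(h(-5)) - 1*80280 = (-278 + 13/2)/(13 + 2*(13/2)) - 1*80280 = -543/2/(13 + 13) - 80280 = -543/2/26 - 80280 = (1/26)*(-543/2) - 80280 = -543/52 - 80280 = -4175103/52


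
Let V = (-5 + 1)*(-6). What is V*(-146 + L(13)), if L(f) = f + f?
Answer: -2880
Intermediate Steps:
L(f) = 2*f
V = 24 (V = -4*(-6) = 24)
V*(-146 + L(13)) = 24*(-146 + 2*13) = 24*(-146 + 26) = 24*(-120) = -2880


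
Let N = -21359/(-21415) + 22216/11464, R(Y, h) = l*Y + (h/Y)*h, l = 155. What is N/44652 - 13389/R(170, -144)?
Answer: -64968757538289986/128469264377747605 ≈ -0.50571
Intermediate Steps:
R(Y, h) = 155*Y + h²/Y (R(Y, h) = 155*Y + (h/Y)*h = 155*Y + h²/Y)
N = 90076902/30687695 (N = -21359*(-1/21415) + 22216*(1/11464) = 21359/21415 + 2777/1433 = 90076902/30687695 ≈ 2.9353)
N/44652 - 13389/R(170, -144) = (90076902/30687695)/44652 - 13389/(155*170 + (-144)²/170) = (90076902/30687695)*(1/44652) - 13389/(26350 + (1/170)*20736) = 15012817/228377826190 - 13389/(26350 + 10368/85) = 15012817/228377826190 - 13389/2250118/85 = 15012817/228377826190 - 13389*85/2250118 = 15012817/228377826190 - 1138065/2250118 = -64968757538289986/128469264377747605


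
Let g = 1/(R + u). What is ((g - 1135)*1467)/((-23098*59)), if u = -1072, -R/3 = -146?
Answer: 1055639997/864003788 ≈ 1.2218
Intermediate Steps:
R = 438 (R = -3*(-146) = 438)
g = -1/634 (g = 1/(438 - 1072) = 1/(-634) = -1/634 ≈ -0.0015773)
((g - 1135)*1467)/((-23098*59)) = ((-1/634 - 1135)*1467)/((-23098*59)) = -719591/634*1467/(-1362782) = -1055639997/634*(-1/1362782) = 1055639997/864003788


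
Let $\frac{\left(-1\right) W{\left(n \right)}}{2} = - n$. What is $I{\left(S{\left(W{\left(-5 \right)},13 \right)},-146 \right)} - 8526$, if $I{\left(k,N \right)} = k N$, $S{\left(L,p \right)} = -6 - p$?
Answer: $-5752$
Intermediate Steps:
$W{\left(n \right)} = 2 n$ ($W{\left(n \right)} = - 2 \left(- n\right) = 2 n$)
$I{\left(k,N \right)} = N k$
$I{\left(S{\left(W{\left(-5 \right)},13 \right)},-146 \right)} - 8526 = - 146 \left(-6 - 13\right) - 8526 = \left(-146\right) \left(-19\right) - 8526 = 2774 - 8526 = -5752$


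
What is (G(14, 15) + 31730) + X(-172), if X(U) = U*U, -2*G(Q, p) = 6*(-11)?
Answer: 61347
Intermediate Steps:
G(Q, p) = 33 (G(Q, p) = -3*(-11) = -1/2*(-66) = 33)
X(U) = U**2
(G(14, 15) + 31730) + X(-172) = (33 + 31730) + (-172)**2 = 31763 + 29584 = 61347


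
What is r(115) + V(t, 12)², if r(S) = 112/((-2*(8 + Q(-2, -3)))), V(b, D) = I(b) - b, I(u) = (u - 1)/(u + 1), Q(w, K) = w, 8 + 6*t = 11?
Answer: -311/36 ≈ -8.6389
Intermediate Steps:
t = ½ (t = -4/3 + (⅙)*11 = -4/3 + 11/6 = ½ ≈ 0.50000)
I(u) = (-1 + u)/(1 + u)
V(b, D) = -b + (-1 + b)/(1 + b) (V(b, D) = (-1 + b)/(1 + b) - b = -b + (-1 + b)/(1 + b))
r(S) = -28/3 (r(S) = 112/((-2*(8 - 2))) = 112/((-2*6)) = 112/(-12) = 112*(-1/12) = -28/3)
r(115) + V(t, 12)² = -28/3 + ((-1 - (½)²)/(1 + ½))² = -28/3 + ((-1 - 1*¼)/(3/2))² = -28/3 + (2*(-1 - ¼)/3)² = -28/3 + ((⅔)*(-5/4))² = -28/3 + (-⅚)² = -28/3 + 25/36 = -311/36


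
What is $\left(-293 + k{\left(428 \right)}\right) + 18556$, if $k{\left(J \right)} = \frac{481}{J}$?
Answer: $\frac{7817045}{428} \approx 18264.0$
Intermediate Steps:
$\left(-293 + k{\left(428 \right)}\right) + 18556 = \left(-293 + \frac{481}{428}\right) + 18556 = - \frac{124923}{428} + 18556 = \frac{7817045}{428}$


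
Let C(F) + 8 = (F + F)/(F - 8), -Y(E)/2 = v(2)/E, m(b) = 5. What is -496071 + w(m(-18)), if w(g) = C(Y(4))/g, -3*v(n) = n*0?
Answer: -2480363/5 ≈ -4.9607e+5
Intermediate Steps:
v(n) = 0 (v(n) = -n*0/3 = -⅓*0 = 0)
Y(E) = 0 (Y(E) = -0/E = -2*0 = 0)
C(F) = -8 + 2*F/(-8 + F) (C(F) = -8 + (F + F)/(F - 8) = -8 + (2*F)/(-8 + F) = -8 + 2*F/(-8 + F))
w(g) = -8/g (w(g) = (2*(32 - 3*0)/(-8 + 0))/g = (2*(32 + 0)/(-8))/g = (2*(-⅛)*32)/g = -8/g)
-496071 + w(m(-18)) = -496071 - 8/5 = -2480363/5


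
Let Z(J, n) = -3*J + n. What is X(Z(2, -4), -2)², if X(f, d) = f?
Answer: 100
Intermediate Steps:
Z(J, n) = n - 3*J
X(Z(2, -4), -2)² = (-4 - 3*2)² = (-4 - 6)² = (-10)² = 100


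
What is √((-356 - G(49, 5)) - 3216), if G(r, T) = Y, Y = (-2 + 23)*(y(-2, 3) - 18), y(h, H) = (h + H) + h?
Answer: I*√3173 ≈ 56.329*I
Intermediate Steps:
y(h, H) = H + 2*h (y(h, H) = (H + h) + h = H + 2*h)
Y = -399 (Y = (-2 + 23)*((3 + 2*(-2)) - 18) = 21*((3 - 4) - 18) = 21*(-1 - 18) = 21*(-19) = -399)
G(r, T) = -399
√((-356 - G(49, 5)) - 3216) = √((-356 - 1*(-399)) - 3216) = √((-356 + 399) - 3216) = √(43 - 3216) = √(-3173) = I*√3173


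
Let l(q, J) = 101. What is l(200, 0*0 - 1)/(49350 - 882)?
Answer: 101/48468 ≈ 0.0020838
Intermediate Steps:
l(200, 0*0 - 1)/(49350 - 882) = 101/(49350 - 882) = 101/48468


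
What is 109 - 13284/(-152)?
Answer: 7463/38 ≈ 196.39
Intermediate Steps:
109 - 13284/(-152) = 109 - 13284*(-1)/152 = 109 - 123*(-27/38) = 109 + 3321/38 = 7463/38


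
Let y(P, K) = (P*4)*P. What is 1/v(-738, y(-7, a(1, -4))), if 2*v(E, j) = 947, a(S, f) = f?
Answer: 2/947 ≈ 0.0021119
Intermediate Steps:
y(P, K) = 4*P² (y(P, K) = (4*P)*P = 4*P²)
v(E, j) = 947/2 (v(E, j) = (½)*947 = 947/2)
1/v(-738, y(-7, a(1, -4))) = 1/(947/2) = 2/947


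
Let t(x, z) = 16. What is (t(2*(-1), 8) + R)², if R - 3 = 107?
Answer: 15876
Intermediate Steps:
R = 110 (R = 3 + 107 = 110)
(t(2*(-1), 8) + R)² = (16 + 110)² = 126² = 15876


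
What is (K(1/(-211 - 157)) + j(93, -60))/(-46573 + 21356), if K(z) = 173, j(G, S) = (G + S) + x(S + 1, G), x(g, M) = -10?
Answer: -196/25217 ≈ -0.0077725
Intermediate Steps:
j(G, S) = -10 + G + S (j(G, S) = (G + S) - 10 = -10 + G + S)
(K(1/(-211 - 157)) + j(93, -60))/(-46573 + 21356) = (173 + (-10 + 93 - 60))/(-46573 + 21356) = (173 + 23)/(-25217) = 196*(-1/25217) = -196/25217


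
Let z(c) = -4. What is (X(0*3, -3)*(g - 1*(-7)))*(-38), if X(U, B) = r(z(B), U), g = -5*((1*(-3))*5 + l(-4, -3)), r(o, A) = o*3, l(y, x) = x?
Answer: 44232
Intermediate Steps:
r(o, A) = 3*o
g = 90 (g = -5*((1*(-3))*5 - 3) = -5*(-3*5 - 3) = -5*(-15 - 3) = -5*(-18) = 90)
X(U, B) = -12 (X(U, B) = 3*(-4) = -12)
(X(0*3, -3)*(g - 1*(-7)))*(-38) = -12*(90 - 1*(-7))*(-38) = -12*(90 + 7)*(-38) = -12*97*(-38) = -1164*(-38) = 44232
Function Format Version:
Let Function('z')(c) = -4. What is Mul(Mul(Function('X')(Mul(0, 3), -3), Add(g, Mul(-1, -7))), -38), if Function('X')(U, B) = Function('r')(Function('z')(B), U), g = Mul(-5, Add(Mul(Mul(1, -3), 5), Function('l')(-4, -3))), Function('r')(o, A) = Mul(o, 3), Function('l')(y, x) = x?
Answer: 44232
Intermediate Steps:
Function('r')(o, A) = Mul(3, o)
g = 90 (g = Mul(-5, Add(Mul(Mul(1, -3), 5), -3)) = Mul(-5, Add(Mul(-3, 5), -3)) = Mul(-5, Add(-15, -3)) = Mul(-5, -18) = 90)
Function('X')(U, B) = -12 (Function('X')(U, B) = Mul(3, -4) = -12)
Mul(Mul(Function('X')(Mul(0, 3), -3), Add(g, Mul(-1, -7))), -38) = Mul(Mul(-12, Add(90, Mul(-1, -7))), -38) = Mul(Mul(-12, Add(90, 7)), -38) = Mul(Mul(-12, 97), -38) = Mul(-1164, -38) = 44232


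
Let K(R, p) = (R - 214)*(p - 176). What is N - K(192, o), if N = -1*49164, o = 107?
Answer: -50682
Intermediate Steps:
N = -49164
K(R, p) = (-214 + R)*(-176 + p)
N - K(192, o) = -49164 - (37664 - 214*107 - 176*192 + 192*107) = -49164 - (37664 - 22898 - 33792 + 20544) = -49164 - 1*1518 = -49164 - 1518 = -50682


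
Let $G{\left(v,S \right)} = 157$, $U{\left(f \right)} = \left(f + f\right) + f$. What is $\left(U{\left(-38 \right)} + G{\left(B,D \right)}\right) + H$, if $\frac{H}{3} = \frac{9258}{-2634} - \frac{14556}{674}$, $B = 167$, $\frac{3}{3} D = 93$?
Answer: $- \frac{4783550}{147943} \approx -32.334$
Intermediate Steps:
$D = 93$
$U{\left(f \right)} = 3 f$ ($U{\left(f \right)} = 2 f + f = 3 f$)
$H = - \frac{11145099}{147943}$ ($H = 3 \left(\frac{9258}{-2634} - \frac{14556}{674}\right) = 3 \left(9258 \left(- \frac{1}{2634}\right) - \frac{7278}{337}\right) = 3 \left(- \frac{1543}{439} - \frac{7278}{337}\right) = 3 \left(- \frac{3715033}{147943}\right) = - \frac{11145099}{147943} \approx -75.334$)
$\left(U{\left(-38 \right)} + G{\left(B,D \right)}\right) + H = \left(3 \left(-38\right) + 157\right) - \frac{11145099}{147943} = \left(-114 + 157\right) - \frac{11145099}{147943} = 43 - \frac{11145099}{147943} = - \frac{4783550}{147943}$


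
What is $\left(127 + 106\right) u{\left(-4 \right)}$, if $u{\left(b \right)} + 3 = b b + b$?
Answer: $2097$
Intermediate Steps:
$u{\left(b \right)} = -3 + b + b^{2}$ ($u{\left(b \right)} = -3 + \left(b b + b\right) = -3 + \left(b^{2} + b\right) = -3 + \left(b + b^{2}\right) = -3 + b + b^{2}$)
$\left(127 + 106\right) u{\left(-4 \right)} = \left(127 + 106\right) \left(-3 - 4 + \left(-4\right)^{2}\right) = 233 \left(-3 - 4 + 16\right) = 233 \cdot 9 = 2097$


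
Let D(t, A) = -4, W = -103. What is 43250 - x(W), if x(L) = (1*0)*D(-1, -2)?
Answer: 43250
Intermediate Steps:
x(L) = 0 (x(L) = (1*0)*(-4) = 0*(-4) = 0)
43250 - x(W) = 43250 - 1*0 = 43250 + 0 = 43250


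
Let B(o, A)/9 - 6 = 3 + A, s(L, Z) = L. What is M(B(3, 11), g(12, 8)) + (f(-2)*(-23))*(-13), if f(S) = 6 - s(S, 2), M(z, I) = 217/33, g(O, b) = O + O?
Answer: 79153/33 ≈ 2398.6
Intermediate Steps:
B(o, A) = 81 + 9*A (B(o, A) = 54 + 9*(3 + A) = 54 + (27 + 9*A) = 81 + 9*A)
g(O, b) = 2*O
M(z, I) = 217/33 (M(z, I) = 217*(1/33) = 217/33)
f(S) = 6 - S
M(B(3, 11), g(12, 8)) + (f(-2)*(-23))*(-13) = 217/33 + ((6 - 1*(-2))*(-23))*(-13) = 217/33 + ((6 + 2)*(-23))*(-13) = 217/33 + (8*(-23))*(-13) = 217/33 - 184*(-13) = 217/33 + 2392 = 79153/33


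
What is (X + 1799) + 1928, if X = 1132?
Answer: 4859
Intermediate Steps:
(X + 1799) + 1928 = (1132 + 1799) + 1928 = 2931 + 1928 = 4859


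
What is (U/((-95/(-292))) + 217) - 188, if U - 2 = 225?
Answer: 69039/95 ≈ 726.73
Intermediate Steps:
U = 227 (U = 2 + 225 = 227)
(U/((-95/(-292))) + 217) - 188 = (227/((-95/(-292))) + 217) - 188 = (227/((-95*(-1/292))) + 217) - 188 = (227/(95/292) + 217) - 188 = (227*(292/95) + 217) - 188 = (66284/95 + 217) - 188 = 86899/95 - 188 = 69039/95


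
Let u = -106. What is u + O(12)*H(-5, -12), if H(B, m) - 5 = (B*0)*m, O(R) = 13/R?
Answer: -1207/12 ≈ -100.58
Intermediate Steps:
H(B, m) = 5 (H(B, m) = 5 + (B*0)*m = 5 + 0*m = 5 + 0 = 5)
u + O(12)*H(-5, -12) = -106 + (13/12)*5 = -106 + 65/12 = -1207/12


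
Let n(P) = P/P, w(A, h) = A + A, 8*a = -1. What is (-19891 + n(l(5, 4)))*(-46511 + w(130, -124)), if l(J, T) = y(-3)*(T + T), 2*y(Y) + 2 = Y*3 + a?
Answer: 919932390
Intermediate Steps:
a = -1/8 (a = (1/8)*(-1) = -1/8 ≈ -0.12500)
y(Y) = -17/16 + 3*Y/2 (y(Y) = -1 + (Y*3 - 1/8)/2 = -1 + (3*Y - 1/8)/2 = -1 + (-1/8 + 3*Y)/2 = -1 + (-1/16 + 3*Y/2) = -17/16 + 3*Y/2)
l(J, T) = -89*T/8 (l(J, T) = (-17/16 + (3/2)*(-3))*(T + T) = (-17/16 - 9/2)*(2*T) = -89*T/8)
w(A, h) = 2*A
n(P) = 1
(-19891 + n(l(5, 4)))*(-46511 + w(130, -124)) = (-19891 + 1)*(-46511 + 2*130) = -19890*(-46511 + 260) = -19890*(-46251) = 919932390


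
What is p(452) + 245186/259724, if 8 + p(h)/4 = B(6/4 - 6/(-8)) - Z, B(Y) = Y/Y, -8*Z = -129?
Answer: -5944821/64931 ≈ -91.556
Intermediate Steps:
Z = 129/8 (Z = -1/8*(-129) = 129/8 ≈ 16.125)
B(Y) = 1
p(h) = -185/2 (p(h) = -32 + 4*(1 - 1*129/8) = -32 + 4*(1 - 129/8) = -32 + 4*(-121/8) = -32 - 121/2 = -185/2)
p(452) + 245186/259724 = -185/2 + 245186/259724 = -185/2 + 245186*(1/259724) = -185/2 + 122593/129862 = -5944821/64931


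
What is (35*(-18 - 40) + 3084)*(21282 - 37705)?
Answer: -17309842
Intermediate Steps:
(35*(-18 - 40) + 3084)*(21282 - 37705) = (35*(-58) + 3084)*(-16423) = (-2030 + 3084)*(-16423) = 1054*(-16423) = -17309842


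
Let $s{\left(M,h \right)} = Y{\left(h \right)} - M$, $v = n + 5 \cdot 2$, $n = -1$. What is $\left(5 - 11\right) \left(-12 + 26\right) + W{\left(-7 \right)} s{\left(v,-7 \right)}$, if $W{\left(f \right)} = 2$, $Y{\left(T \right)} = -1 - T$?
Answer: $-90$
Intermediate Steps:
$v = 9$ ($v = -1 + 5 \cdot 2 = -1 + 10 = 9$)
$s{\left(M,h \right)} = -1 - M - h$ ($s{\left(M,h \right)} = \left(-1 - h\right) - M = -1 - M - h$)
$\left(5 - 11\right) \left(-12 + 26\right) + W{\left(-7 \right)} s{\left(v,-7 \right)} = \left(5 - 11\right) \left(-12 + 26\right) + 2 \left(-1 - 9 - -7\right) = \left(-6\right) 14 + 2 \left(-1 - 9 + 7\right) = -84 + 2 \left(-3\right) = -84 - 6 = -90$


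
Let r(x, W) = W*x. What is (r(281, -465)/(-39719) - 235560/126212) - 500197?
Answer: -626871910639744/1253253607 ≈ -5.0020e+5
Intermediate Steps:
(r(281, -465)/(-39719) - 235560/126212) - 500197 = (-465*281/(-39719) - 235560/126212) - 500197 = (-130665*(-1/39719) - 235560*1/126212) - 500197 = (130665/39719 - 58890/31553) - 500197 = 1783820835/1253253607 - 500197 = -626871910639744/1253253607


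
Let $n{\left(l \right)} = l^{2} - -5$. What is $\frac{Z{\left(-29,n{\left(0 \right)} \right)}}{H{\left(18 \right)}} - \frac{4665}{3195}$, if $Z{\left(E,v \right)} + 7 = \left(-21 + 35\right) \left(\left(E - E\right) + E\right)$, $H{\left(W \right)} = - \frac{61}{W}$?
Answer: $\frac{1564471}{12993} \approx 120.41$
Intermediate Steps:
$n{\left(l \right)} = 5 + l^{2}$ ($n{\left(l \right)} = l^{2} + 5 = 5 + l^{2}$)
$Z{\left(E,v \right)} = -7 + 14 E$ ($Z{\left(E,v \right)} = -7 + \left(-21 + 35\right) \left(\left(E - E\right) + E\right) = -7 + 14 \left(0 + E\right) = -7 + 14 E$)
$\frac{Z{\left(-29,n{\left(0 \right)} \right)}}{H{\left(18 \right)}} - \frac{4665}{3195} = \frac{-7 + 14 \left(-29\right)}{\left(-61\right) \frac{1}{18}} - \frac{4665}{3195} = \frac{-7 - 406}{\left(-61\right) \frac{1}{18}} - \frac{311}{213} = - \frac{413}{- \frac{61}{18}} - \frac{311}{213} = \left(-413\right) \left(- \frac{18}{61}\right) - \frac{311}{213} = \frac{7434}{61} - \frac{311}{213} = \frac{1564471}{12993}$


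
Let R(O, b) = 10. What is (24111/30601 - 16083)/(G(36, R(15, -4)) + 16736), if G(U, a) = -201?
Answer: -492131772/505987535 ≈ -0.97262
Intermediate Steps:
(24111/30601 - 16083)/(G(36, R(15, -4)) + 16736) = (24111/30601 - 16083)/(-201 + 16736) = (24111*(1/30601) - 16083)/16535 = (24111/30601 - 16083)*(1/16535) = -492131772/30601*1/16535 = -492131772/505987535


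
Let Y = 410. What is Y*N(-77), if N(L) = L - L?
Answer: 0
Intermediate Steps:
N(L) = 0
Y*N(-77) = 410*0 = 0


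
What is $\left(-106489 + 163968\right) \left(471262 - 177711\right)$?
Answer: $16873017929$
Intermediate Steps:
$\left(-106489 + 163968\right) \left(471262 - 177711\right) = 57479 \cdot 293551 = 16873017929$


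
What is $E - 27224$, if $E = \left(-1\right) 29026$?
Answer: $-56250$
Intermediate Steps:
$E = -29026$
$E - 27224 = -29026 - 27224 = -56250$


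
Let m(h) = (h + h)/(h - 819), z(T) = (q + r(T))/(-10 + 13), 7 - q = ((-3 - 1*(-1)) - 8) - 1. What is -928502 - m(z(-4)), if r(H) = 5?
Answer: -1129986911/1217 ≈ -9.2850e+5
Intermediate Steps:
q = 18 (q = 7 - (((-3 - 1*(-1)) - 8) - 1) = 7 - (((-3 + 1) - 8) - 1) = 7 - ((-2 - 8) - 1) = 7 - (-10 - 1) = 7 - 1*(-11) = 7 + 11 = 18)
z(T) = 23/3 (z(T) = (18 + 5)/(-10 + 13) = 23/3)
m(h) = 2*h/(-819 + h) (m(h) = (2*h)/(-819 + h) = 2*h/(-819 + h))
-928502 - m(z(-4)) = -928502 - 2*23/(3*(-819 + 23/3)) = -928502 - 2*23/(3*(-2434/3)) = -928502 - 2*23*(-3)/(3*2434) = -928502 - 1*(-23/1217) = -928502 + 23/1217 = -1129986911/1217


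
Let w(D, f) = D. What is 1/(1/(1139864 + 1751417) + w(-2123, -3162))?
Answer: -2891281/6138189562 ≈ -0.00047103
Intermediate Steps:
1/(1/(1139864 + 1751417) + w(-2123, -3162)) = 1/(1/(1139864 + 1751417) - 2123) = 1/(1/2891281 - 2123) = 1/(-6138189562/2891281) = -2891281/6138189562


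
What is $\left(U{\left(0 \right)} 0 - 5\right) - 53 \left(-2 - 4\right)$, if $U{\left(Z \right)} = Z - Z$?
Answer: $313$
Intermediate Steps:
$U{\left(Z \right)} = 0$
$\left(U{\left(0 \right)} 0 - 5\right) - 53 \left(-2 - 4\right) = \left(0 \cdot 0 - 5\right) - 53 \left(-2 - 4\right) = \left(0 - 5\right) - 53 \left(-2 - 4\right) = -5 - -318 = -5 + 318 = 313$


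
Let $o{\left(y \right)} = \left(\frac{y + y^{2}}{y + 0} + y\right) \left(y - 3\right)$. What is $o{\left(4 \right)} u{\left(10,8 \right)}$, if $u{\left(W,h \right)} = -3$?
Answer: $-27$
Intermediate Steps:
$o{\left(y \right)} = \left(-3 + y\right) \left(y + \frac{y + y^{2}}{y}\right)$ ($o{\left(y \right)} = \left(\frac{y + y^{2}}{y} + y\right) \left(-3 + y\right) = \left(y + \frac{y + y^{2}}{y}\right) \left(-3 + y\right) = \left(-3 + y\right) \left(y + \frac{y + y^{2}}{y}\right)$)
$o{\left(4 \right)} u{\left(10,8 \right)} = \left(-3 - 20 + 2 \cdot 4^{2}\right) \left(-3\right) = \left(-3 - 20 + 2 \cdot 16\right) \left(-3\right) = \left(-3 - 20 + 32\right) \left(-3\right) = 9 \left(-3\right) = -27$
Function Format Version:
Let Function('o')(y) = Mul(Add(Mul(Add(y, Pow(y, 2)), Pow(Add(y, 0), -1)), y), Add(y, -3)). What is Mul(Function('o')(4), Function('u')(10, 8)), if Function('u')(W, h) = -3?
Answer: -27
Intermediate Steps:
Function('o')(y) = Mul(Add(-3, y), Add(y, Mul(Pow(y, -1), Add(y, Pow(y, 2))))) (Function('o')(y) = Mul(Add(Mul(Add(y, Pow(y, 2)), Pow(y, -1)), y), Add(-3, y)) = Mul(Add(Mul(Pow(y, -1), Add(y, Pow(y, 2))), y), Add(-3, y)) = Mul(Add(y, Mul(Pow(y, -1), Add(y, Pow(y, 2)))), Add(-3, y)) = Mul(Add(-3, y), Add(y, Mul(Pow(y, -1), Add(y, Pow(y, 2))))))
Mul(Function('o')(4), Function('u')(10, 8)) = Mul(Add(-3, Mul(-5, 4), Mul(2, Pow(4, 2))), -3) = Mul(Add(-3, -20, Mul(2, 16)), -3) = Mul(Add(-3, -20, 32), -3) = Mul(9, -3) = -27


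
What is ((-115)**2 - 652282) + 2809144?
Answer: 2170087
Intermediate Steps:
((-115)**2 - 652282) + 2809144 = (13225 - 652282) + 2809144 = -639057 + 2809144 = 2170087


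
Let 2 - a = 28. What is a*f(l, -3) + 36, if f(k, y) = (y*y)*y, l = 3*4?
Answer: 738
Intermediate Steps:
a = -26 (a = 2 - 1*28 = 2 - 28 = -26)
l = 12
f(k, y) = y³ (f(k, y) = y²*y = y³)
a*f(l, -3) + 36 = -26*(-3)³ + 36 = -26*(-27) + 36 = 702 + 36 = 738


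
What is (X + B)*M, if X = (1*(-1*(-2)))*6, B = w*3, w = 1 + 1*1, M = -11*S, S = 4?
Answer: -792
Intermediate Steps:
M = -44 (M = -11*4 = -44)
w = 2 (w = 1 + 1 = 2)
B = 6 (B = 2*3 = 6)
X = 12 (X = (1*2)*6 = 2*6 = 12)
(X + B)*M = (12 + 6)*(-44) = 18*(-44) = -792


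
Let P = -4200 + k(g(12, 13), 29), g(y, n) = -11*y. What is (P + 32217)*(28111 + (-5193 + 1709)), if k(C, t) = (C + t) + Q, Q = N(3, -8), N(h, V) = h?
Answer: 687511959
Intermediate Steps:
Q = 3
k(C, t) = 3 + C + t (k(C, t) = (C + t) + 3 = 3 + C + t)
P = -4300 (P = -4200 + (3 - 11*12 + 29) = -4200 + (3 - 132 + 29) = -4200 - 100 = -4300)
(P + 32217)*(28111 + (-5193 + 1709)) = (-4300 + 32217)*(28111 + (-5193 + 1709)) = 27917*(28111 - 3484) = 27917*24627 = 687511959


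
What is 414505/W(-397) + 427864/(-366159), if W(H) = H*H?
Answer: 84339519119/57709953831 ≈ 1.4614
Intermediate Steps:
W(H) = H²
414505/W(-397) + 427864/(-366159) = 414505/((-397)²) + 427864/(-366159) = 414505/157609 + 427864*(-1/366159) = 414505*(1/157609) - 427864/366159 = 414505/157609 - 427864/366159 = 84339519119/57709953831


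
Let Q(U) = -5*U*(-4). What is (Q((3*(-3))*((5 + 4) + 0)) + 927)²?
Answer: 480249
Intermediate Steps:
Q(U) = 20*U
(Q((3*(-3))*((5 + 4) + 0)) + 927)² = (20*((3*(-3))*((5 + 4) + 0)) + 927)² = (20*(-9*(9 + 0)) + 927)² = (20*(-9*9) + 927)² = (20*(-81) + 927)² = (-1620 + 927)² = (-693)² = 480249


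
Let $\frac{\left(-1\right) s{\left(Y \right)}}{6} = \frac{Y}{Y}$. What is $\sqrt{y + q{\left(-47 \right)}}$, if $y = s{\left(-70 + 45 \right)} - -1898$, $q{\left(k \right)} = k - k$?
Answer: $2 \sqrt{473} \approx 43.497$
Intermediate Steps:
$q{\left(k \right)} = 0$
$s{\left(Y \right)} = -6$ ($s{\left(Y \right)} = - 6 \frac{Y}{Y} = \left(-6\right) 1 = -6$)
$y = 1892$ ($y = -6 - -1898 = -6 + 1898 = 1892$)
$\sqrt{y + q{\left(-47 \right)}} = \sqrt{1892 + 0} = \sqrt{1892} = 2 \sqrt{473}$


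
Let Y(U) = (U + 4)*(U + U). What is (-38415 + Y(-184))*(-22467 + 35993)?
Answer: 376360950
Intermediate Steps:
Y(U) = 2*U*(4 + U) (Y(U) = (4 + U)*(2*U) = 2*U*(4 + U))
(-38415 + Y(-184))*(-22467 + 35993) = (-38415 + 2*(-184)*(4 - 184))*(-22467 + 35993) = (-38415 + 2*(-184)*(-180))*13526 = (-38415 + 66240)*13526 = 27825*13526 = 376360950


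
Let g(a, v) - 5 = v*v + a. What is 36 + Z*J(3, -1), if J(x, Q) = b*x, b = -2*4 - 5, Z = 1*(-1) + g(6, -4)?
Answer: -978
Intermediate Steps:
g(a, v) = 5 + a + v² (g(a, v) = 5 + (v*v + a) = 5 + (v² + a) = 5 + (a + v²) = 5 + a + v²)
Z = 26 (Z = 1*(-1) + (5 + 6 + (-4)²) = -1 + (5 + 6 + 16) = -1 + 27 = 26)
b = -13 (b = -8 - 5 = -13)
J(x, Q) = -13*x
36 + Z*J(3, -1) = 36 + 26*(-13*3) = 36 + 26*(-39) = 36 - 1014 = -978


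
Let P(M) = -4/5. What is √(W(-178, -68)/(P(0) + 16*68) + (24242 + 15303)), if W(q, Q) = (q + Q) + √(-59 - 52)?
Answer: √(32459773890 + 755*I*√111)/906 ≈ 198.86 + 2.4366e-5*I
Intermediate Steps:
P(M) = -⅘ (P(M) = -4*⅕ = -⅘)
W(q, Q) = Q + q + I*√111 (W(q, Q) = (Q + q) + √(-111) = (Q + q) + I*√111 = Q + q + I*√111)
√(W(-178, -68)/(P(0) + 16*68) + (24242 + 15303)) = √((-68 - 178 + I*√111)/(-⅘ + 16*68) + (24242 + 15303)) = √((-246 + I*√111)/(-⅘ + 1088) + 39545) = √((-246 + I*√111)/(5436/5) + 39545) = √((-246 + I*√111)*(5/5436) + 39545) = √((-205/906 + 5*I*√111/5436) + 39545) = √(35827565/906 + 5*I*√111/5436)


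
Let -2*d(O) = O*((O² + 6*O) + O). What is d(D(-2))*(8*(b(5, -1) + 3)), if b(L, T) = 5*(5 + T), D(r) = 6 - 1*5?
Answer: -736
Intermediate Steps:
D(r) = 1 (D(r) = 6 - 5 = 1)
d(O) = -O*(O² + 7*O)/2 (d(O) = -O*((O² + 6*O) + O)/2 = -O*(O² + 7*O)/2)
b(L, T) = 25 + 5*T
d(D(-2))*(8*(b(5, -1) + 3)) = ((½)*1²*(-7 - 1*1))*(8*((25 + 5*(-1)) + 3)) = ((½)*1*(-7 - 1))*(8*((25 - 5) + 3)) = ((½)*1*(-8))*(8*(20 + 3)) = -32*23 = -4*184 = -736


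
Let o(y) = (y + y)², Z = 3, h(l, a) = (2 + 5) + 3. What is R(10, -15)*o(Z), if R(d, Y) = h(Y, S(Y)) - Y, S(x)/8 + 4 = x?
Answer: 900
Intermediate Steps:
S(x) = -32 + 8*x
h(l, a) = 10 (h(l, a) = 7 + 3 = 10)
R(d, Y) = 10 - Y
o(y) = 4*y² (o(y) = (2*y)² = 4*y²)
R(10, -15)*o(Z) = (10 - 1*(-15))*(4*3²) = (10 + 15)*(4*9) = 25*36 = 900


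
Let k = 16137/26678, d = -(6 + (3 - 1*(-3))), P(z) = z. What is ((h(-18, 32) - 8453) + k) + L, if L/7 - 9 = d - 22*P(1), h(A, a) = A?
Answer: -230641851/26678 ≈ -8645.4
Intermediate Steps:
d = -12 (d = -(6 + (3 + 3)) = -(6 + 6) = -1*12 = -12)
k = 16137/26678 (k = 16137*(1/26678) = 16137/26678 ≈ 0.60488)
L = -175 (L = 63 + 7*(-12 - 22*1) = 63 + 7*(-12 - 22) = 63 + 7*(-34) = 63 - 238 = -175)
((h(-18, 32) - 8453) + k) + L = ((-18 - 8453) + 16137/26678) - 175 = (-8471 + 16137/26678) - 175 = -225973201/26678 - 175 = -230641851/26678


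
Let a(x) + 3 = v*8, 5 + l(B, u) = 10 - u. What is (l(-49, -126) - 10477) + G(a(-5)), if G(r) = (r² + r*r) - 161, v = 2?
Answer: -10169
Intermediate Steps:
l(B, u) = 5 - u (l(B, u) = -5 + (10 - u) = 5 - u)
a(x) = 13 (a(x) = -3 + 2*8 = -3 + 16 = 13)
G(r) = -161 + 2*r² (G(r) = (r² + r²) - 161 = 2*r² - 161 = -161 + 2*r²)
(l(-49, -126) - 10477) + G(a(-5)) = ((5 - 1*(-126)) - 10477) + (-161 + 2*13²) = ((5 + 126) - 10477) + (-161 + 2*169) = (131 - 10477) + (-161 + 338) = -10346 + 177 = -10169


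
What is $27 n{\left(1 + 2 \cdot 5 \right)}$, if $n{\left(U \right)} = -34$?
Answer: $-918$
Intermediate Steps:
$27 n{\left(1 + 2 \cdot 5 \right)} = 27 \left(-34\right) = -918$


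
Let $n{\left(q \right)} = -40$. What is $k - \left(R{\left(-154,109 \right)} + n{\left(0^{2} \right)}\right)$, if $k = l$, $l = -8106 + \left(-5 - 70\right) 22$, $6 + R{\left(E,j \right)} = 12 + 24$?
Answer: $-9746$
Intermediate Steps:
$R{\left(E,j \right)} = 30$ ($R{\left(E,j \right)} = -6 + \left(12 + 24\right) = -6 + 36 = 30$)
$l = -9756$ ($l = -8106 - 1650 = -9756$)
$k = -9756$
$k - \left(R{\left(-154,109 \right)} + n{\left(0^{2} \right)}\right) = -9756 - \left(30 - 40\right) = -9756 - -10 = -9756 + 10 = -9746$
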